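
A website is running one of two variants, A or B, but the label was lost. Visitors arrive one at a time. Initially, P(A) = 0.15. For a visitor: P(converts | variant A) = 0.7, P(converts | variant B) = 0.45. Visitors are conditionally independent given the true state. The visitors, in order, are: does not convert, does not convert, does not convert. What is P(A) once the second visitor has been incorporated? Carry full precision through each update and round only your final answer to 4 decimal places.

0.0499

Each posterior becomes the prior for the next update.
After 'does not convert': P(A) = 0.3·0.1500 / (0.3·0.1500 + 0.55·0.8500) ≈ 0.0878
After 'does not convert': P(A) = 0.3·0.0878 / (0.3·0.0878 + 0.55·0.9122) ≈ 0.0499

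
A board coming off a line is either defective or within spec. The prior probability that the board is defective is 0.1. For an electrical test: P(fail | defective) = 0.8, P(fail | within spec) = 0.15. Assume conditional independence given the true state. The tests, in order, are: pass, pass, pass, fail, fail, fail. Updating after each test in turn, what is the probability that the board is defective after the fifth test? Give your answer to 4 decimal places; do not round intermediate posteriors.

0.0395

After 'pass': P(defective) = 0.2·0.1000 / (0.2·0.1000 + 0.85·0.9000) ≈ 0.0255
After 'pass': P(defective) = 0.2·0.0255 / (0.2·0.0255 + 0.85·0.9745) ≈ 0.0061
After 'pass': P(defective) = 0.2·0.0061 / (0.2·0.0061 + 0.85·0.9939) ≈ 0.0014
After 'fail': P(defective) = 0.8·0.0014 / (0.8·0.0014 + 0.15·0.9986) ≈ 0.0077
After 'fail': P(defective) = 0.8·0.0077 / (0.8·0.0077 + 0.15·0.9923) ≈ 0.0395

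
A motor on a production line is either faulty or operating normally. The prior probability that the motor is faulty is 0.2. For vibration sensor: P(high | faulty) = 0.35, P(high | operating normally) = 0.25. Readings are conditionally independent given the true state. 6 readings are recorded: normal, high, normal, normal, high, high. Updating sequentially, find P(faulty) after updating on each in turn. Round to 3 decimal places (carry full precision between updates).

0.309

After 'normal': P(faulty) = 0.65·0.2000 / (0.65·0.2000 + 0.75·0.8000) ≈ 0.1781
After 'high': P(faulty) = 0.35·0.1781 / (0.35·0.1781 + 0.25·0.8219) ≈ 0.2327
After 'normal': P(faulty) = 0.65·0.2327 / (0.65·0.2327 + 0.75·0.7673) ≈ 0.2082
After 'normal': P(faulty) = 0.65·0.2082 / (0.65·0.2082 + 0.75·0.7918) ≈ 0.1856
After 'high': P(faulty) = 0.35·0.1856 / (0.35·0.1856 + 0.25·0.8144) ≈ 0.2418
After 'high': P(faulty) = 0.35·0.2418 / (0.35·0.2418 + 0.25·0.7582) ≈ 0.3087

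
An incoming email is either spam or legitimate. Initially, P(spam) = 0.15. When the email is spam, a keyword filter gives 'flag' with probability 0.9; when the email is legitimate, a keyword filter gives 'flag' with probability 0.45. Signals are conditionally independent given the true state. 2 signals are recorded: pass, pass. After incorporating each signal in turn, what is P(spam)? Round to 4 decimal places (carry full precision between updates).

0.0058

After 'pass': P(spam) = 0.1·0.1500 / (0.1·0.1500 + 0.55·0.8500) ≈ 0.0311
After 'pass': P(spam) = 0.1·0.0311 / (0.1·0.0311 + 0.55·0.9689) ≈ 0.0058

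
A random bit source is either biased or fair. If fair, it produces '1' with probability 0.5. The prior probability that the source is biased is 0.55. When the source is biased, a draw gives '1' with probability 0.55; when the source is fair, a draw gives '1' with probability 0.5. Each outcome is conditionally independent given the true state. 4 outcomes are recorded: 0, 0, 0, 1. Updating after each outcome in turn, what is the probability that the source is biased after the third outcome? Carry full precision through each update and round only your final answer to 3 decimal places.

Each posterior becomes the prior for the next update.
After '0': P(biased) = 0.45·0.5500 / (0.45·0.5500 + 0.5·0.4500) ≈ 0.5238
After '0': P(biased) = 0.45·0.5238 / (0.45·0.5238 + 0.5·0.4762) ≈ 0.4975
After '0': P(biased) = 0.45·0.4975 / (0.45·0.4975 + 0.5·0.5025) ≈ 0.4712

0.471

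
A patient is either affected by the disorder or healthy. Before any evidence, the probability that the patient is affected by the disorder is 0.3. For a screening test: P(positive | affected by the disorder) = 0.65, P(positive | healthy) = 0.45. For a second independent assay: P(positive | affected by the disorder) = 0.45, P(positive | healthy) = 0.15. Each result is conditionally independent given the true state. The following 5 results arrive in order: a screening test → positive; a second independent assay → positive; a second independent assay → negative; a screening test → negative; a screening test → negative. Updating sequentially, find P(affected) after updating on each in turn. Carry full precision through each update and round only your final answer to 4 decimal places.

0.3273

After a screening test='positive': P(affected) = 0.65·0.3000 / (0.65·0.3000 + 0.45·0.7000) ≈ 0.3824
After a second independent assay='positive': P(affected) = 0.45·0.3824 / (0.45·0.3824 + 0.15·0.6176) ≈ 0.6500
After a second independent assay='negative': P(affected) = 0.55·0.6500 / (0.55·0.6500 + 0.85·0.3500) ≈ 0.5458
After a screening test='negative': P(affected) = 0.35·0.5458 / (0.35·0.5458 + 0.55·0.4542) ≈ 0.4333
After a screening test='negative': P(affected) = 0.35·0.4333 / (0.35·0.4333 + 0.55·0.5667) ≈ 0.3273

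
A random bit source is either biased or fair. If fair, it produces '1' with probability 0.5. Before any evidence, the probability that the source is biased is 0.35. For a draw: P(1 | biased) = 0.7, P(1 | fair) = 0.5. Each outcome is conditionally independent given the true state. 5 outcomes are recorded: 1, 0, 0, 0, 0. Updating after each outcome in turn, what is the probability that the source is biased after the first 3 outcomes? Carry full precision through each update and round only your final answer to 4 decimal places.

After '1': P(biased) = 0.7·0.3500 / (0.7·0.3500 + 0.5·0.6500) ≈ 0.4298
After '0': P(biased) = 0.3·0.4298 / (0.3·0.4298 + 0.5·0.5702) ≈ 0.3114
After '0': P(biased) = 0.3·0.3114 / (0.3·0.3114 + 0.5·0.6886) ≈ 0.2135

0.2135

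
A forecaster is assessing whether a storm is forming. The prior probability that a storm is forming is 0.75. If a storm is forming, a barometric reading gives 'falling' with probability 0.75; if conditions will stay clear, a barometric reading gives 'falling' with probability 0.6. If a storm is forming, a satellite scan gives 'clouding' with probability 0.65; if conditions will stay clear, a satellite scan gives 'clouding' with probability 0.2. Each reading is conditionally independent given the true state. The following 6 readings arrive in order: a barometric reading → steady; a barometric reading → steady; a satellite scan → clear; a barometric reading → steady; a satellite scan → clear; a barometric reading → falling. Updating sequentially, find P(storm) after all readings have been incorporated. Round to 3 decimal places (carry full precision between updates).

After a barometric reading='steady': P(storm) = 0.25·0.7500 / (0.25·0.7500 + 0.4·0.2500) ≈ 0.6522
After a barometric reading='steady': P(storm) = 0.25·0.6522 / (0.25·0.6522 + 0.4·0.3478) ≈ 0.5396
After a satellite scan='clear': P(storm) = 0.35·0.5396 / (0.35·0.5396 + 0.8·0.4604) ≈ 0.3389
After a barometric reading='steady': P(storm) = 0.25·0.3389 / (0.25·0.3389 + 0.4·0.6611) ≈ 0.2427
After a satellite scan='clear': P(storm) = 0.35·0.2427 / (0.35·0.2427 + 0.8·0.7573) ≈ 0.1230
After a barometric reading='falling': P(storm) = 0.75·0.1230 / (0.75·0.1230 + 0.6·0.8770) ≈ 0.1491

0.149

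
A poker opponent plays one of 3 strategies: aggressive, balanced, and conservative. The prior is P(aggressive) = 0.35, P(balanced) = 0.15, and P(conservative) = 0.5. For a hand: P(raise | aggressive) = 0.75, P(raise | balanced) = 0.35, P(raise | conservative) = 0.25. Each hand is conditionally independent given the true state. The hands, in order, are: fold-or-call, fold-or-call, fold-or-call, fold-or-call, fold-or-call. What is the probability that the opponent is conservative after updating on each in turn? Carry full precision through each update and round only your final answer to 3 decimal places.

After 'fold-or-call': normaliser = 0.25·0.3500 + 0.65·0.1500 + 0.75·0.5000; P(aggressive) ≈ 0.1562, P(balanced) ≈ 0.1741, P(conservative) ≈ 0.6696
After 'fold-or-call': normaliser = 0.25·0.1562 + 0.65·0.1741 + 0.75·0.6696; P(aggressive) ≈ 0.0597, P(balanced) ≈ 0.1729, P(conservative) ≈ 0.7674
After 'fold-or-call': normaliser = 0.25·0.0597 + 0.65·0.1729 + 0.75·0.7674; P(aggressive) ≈ 0.0212, P(balanced) ≈ 0.1599, P(conservative) ≈ 0.8189
After 'fold-or-call': normaliser = 0.25·0.0212 + 0.65·0.1599 + 0.75·0.8189; P(aggressive) ≈ 0.0073, P(balanced) ≈ 0.1437, P(conservative) ≈ 0.8490
After 'fold-or-call': normaliser = 0.25·0.0073 + 0.65·0.1437 + 0.75·0.8490; P(aggressive) ≈ 0.0025, P(balanced) ≈ 0.1276, P(conservative) ≈ 0.8699

0.870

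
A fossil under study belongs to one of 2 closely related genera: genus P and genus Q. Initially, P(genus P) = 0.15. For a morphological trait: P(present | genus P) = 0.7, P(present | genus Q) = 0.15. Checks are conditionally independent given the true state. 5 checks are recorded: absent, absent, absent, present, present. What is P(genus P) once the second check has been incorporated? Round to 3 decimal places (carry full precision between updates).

0.022

After 'absent': P(genus P) = 0.3·0.1500 / (0.3·0.1500 + 0.85·0.8500) ≈ 0.0586
After 'absent': P(genus P) = 0.3·0.0586 / (0.3·0.0586 + 0.85·0.9414) ≈ 0.0215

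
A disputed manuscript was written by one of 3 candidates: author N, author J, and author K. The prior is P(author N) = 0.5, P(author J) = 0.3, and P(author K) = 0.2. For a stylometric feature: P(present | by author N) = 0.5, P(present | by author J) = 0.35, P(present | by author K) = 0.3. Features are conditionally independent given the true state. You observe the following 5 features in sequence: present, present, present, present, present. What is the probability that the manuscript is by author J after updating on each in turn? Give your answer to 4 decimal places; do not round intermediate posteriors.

Each posterior becomes the prior for the next update.
After 'present': normaliser = 0.5·0.5000 + 0.35·0.3000 + 0.3·0.2000; P(author N) ≈ 0.6024, P(author J) ≈ 0.2530, P(author K) ≈ 0.1446
After 'present': normaliser = 0.5·0.6024 + 0.35·0.2530 + 0.3·0.1446; P(author N) ≈ 0.6954, P(author J) ≈ 0.2045, P(author K) ≈ 0.1001
After 'present': normaliser = 0.5·0.6954 + 0.35·0.2045 + 0.3·0.1001; P(author N) ≈ 0.7739, P(author J) ≈ 0.1593, P(author K) ≈ 0.0669
After 'present': normaliser = 0.5·0.7739 + 0.35·0.1593 + 0.3·0.0669; P(author N) ≈ 0.8362, P(author J) ≈ 0.1205, P(author K) ≈ 0.0433
After 'present': normaliser = 0.5·0.8362 + 0.35·0.1205 + 0.3·0.0433; P(author N) ≈ 0.8834, P(author J) ≈ 0.0891, P(author K) ≈ 0.0275

0.0891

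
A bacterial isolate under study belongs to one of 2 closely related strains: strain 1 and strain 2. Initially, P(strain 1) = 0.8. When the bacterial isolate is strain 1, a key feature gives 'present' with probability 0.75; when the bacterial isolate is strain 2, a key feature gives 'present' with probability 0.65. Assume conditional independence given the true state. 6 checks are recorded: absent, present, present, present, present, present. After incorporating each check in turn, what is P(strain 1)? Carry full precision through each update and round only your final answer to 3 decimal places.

0.854

After 'absent': P(strain 1) = 0.25·0.8000 / (0.25·0.8000 + 0.35·0.2000) ≈ 0.7407
After 'present': P(strain 1) = 0.75·0.7407 / (0.75·0.7407 + 0.65·0.2593) ≈ 0.7673
After 'present': P(strain 1) = 0.75·0.7673 / (0.75·0.7673 + 0.65·0.2327) ≈ 0.7918
After 'present': P(strain 1) = 0.75·0.7918 / (0.75·0.7918 + 0.65·0.2082) ≈ 0.8144
After 'present': P(strain 1) = 0.75·0.8144 / (0.75·0.8144 + 0.65·0.1856) ≈ 0.8351
After 'present': P(strain 1) = 0.75·0.8351 / (0.75·0.8351 + 0.65·0.1649) ≈ 0.8539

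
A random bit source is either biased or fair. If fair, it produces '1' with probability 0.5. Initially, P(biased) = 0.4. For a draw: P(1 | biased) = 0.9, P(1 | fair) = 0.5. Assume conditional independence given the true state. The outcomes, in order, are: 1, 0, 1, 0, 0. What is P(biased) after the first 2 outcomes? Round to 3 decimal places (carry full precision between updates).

Apply Bayes' rule sequentially, carrying P(biased) forward.
After '1': P(biased) = 0.9·0.4000 / (0.9·0.4000 + 0.5·0.6000) ≈ 0.5455
After '0': P(biased) = 0.1·0.5455 / (0.1·0.5455 + 0.5·0.4545) ≈ 0.1935

0.194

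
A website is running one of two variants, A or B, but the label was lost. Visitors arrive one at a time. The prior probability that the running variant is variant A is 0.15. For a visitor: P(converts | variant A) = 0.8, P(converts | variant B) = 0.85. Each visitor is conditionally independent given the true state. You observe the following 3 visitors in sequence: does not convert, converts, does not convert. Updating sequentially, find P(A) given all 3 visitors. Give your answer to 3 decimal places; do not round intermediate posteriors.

0.228

Apply Bayes' rule sequentially, carrying P(A) forward.
After 'does not convert': P(A) = 0.2·0.1500 / (0.2·0.1500 + 0.15·0.8500) ≈ 0.1905
After 'converts': P(A) = 0.8·0.1905 / (0.8·0.1905 + 0.85·0.8095) ≈ 0.1813
After 'does not convert': P(A) = 0.2·0.1813 / (0.2·0.1813 + 0.15·0.8187) ≈ 0.2280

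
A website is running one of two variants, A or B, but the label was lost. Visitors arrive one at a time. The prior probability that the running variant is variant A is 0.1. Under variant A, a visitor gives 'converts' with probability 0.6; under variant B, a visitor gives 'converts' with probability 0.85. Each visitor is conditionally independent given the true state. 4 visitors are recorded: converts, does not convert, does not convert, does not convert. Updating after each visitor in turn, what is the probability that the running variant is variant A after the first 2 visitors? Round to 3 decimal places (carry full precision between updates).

0.173

After 'converts': P(A) = 0.6·0.1000 / (0.6·0.1000 + 0.85·0.9000) ≈ 0.0727
After 'does not convert': P(A) = 0.4·0.0727 / (0.4·0.0727 + 0.15·0.9273) ≈ 0.1730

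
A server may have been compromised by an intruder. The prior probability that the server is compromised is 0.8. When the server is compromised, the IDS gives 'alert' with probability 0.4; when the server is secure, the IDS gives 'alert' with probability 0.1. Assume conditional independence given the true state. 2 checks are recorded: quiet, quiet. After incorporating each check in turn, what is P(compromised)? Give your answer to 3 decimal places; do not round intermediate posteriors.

After 'quiet': P(compromised) = 0.6·0.8000 / (0.6·0.8000 + 0.9·0.2000) ≈ 0.7273
After 'quiet': P(compromised) = 0.6·0.7273 / (0.6·0.7273 + 0.9·0.2727) ≈ 0.6400

0.640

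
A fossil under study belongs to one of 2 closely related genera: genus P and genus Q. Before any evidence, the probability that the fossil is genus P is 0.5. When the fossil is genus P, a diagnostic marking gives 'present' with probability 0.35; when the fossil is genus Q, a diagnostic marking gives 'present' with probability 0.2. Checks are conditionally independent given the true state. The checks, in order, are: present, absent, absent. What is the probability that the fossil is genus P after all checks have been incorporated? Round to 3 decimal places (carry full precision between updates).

0.536

After 'present': P(genus P) = 0.35·0.5000 / (0.35·0.5000 + 0.2·0.5000) ≈ 0.6364
After 'absent': P(genus P) = 0.65·0.6364 / (0.65·0.6364 + 0.8·0.3636) ≈ 0.5871
After 'absent': P(genus P) = 0.65·0.5871 / (0.65·0.5871 + 0.8·0.4129) ≈ 0.5360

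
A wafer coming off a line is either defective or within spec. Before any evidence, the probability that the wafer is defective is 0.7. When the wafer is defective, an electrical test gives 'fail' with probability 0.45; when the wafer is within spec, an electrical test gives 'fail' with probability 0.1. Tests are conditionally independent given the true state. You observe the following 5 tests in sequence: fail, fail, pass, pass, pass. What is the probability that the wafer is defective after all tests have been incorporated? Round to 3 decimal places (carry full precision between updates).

Each posterior becomes the prior for the next update.
After 'fail': P(defective) = 0.45·0.7000 / (0.45·0.7000 + 0.1·0.3000) ≈ 0.9130
After 'fail': P(defective) = 0.45·0.9130 / (0.45·0.9130 + 0.1·0.0870) ≈ 0.9793
After 'pass': P(defective) = 0.55·0.9793 / (0.55·0.9793 + 0.9·0.0207) ≈ 0.9665
After 'pass': P(defective) = 0.55·0.9665 / (0.55·0.9665 + 0.9·0.0335) ≈ 0.9464
After 'pass': P(defective) = 0.55·0.9464 / (0.55·0.9464 + 0.9·0.0536) ≈ 0.9151

0.915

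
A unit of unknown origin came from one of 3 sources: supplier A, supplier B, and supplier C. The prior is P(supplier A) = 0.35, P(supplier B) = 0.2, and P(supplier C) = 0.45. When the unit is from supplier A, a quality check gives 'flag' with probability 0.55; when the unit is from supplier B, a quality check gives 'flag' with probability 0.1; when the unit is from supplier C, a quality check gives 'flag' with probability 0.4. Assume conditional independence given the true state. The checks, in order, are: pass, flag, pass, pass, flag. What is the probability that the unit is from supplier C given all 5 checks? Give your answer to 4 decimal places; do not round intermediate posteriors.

0.5834

Each posterior becomes the prior for the next update.
After 'pass': normaliser = 0.45·0.3500 + 0.9·0.2000 + 0.6·0.4500; P(supplier A) ≈ 0.2593, P(supplier B) ≈ 0.2963, P(supplier C) ≈ 0.4444
After 'flag': normaliser = 0.55·0.2593 + 0.1·0.2963 + 0.4·0.4444; P(supplier A) ≈ 0.4074, P(supplier B) ≈ 0.0847, P(supplier C) ≈ 0.5079
After 'pass': normaliser = 0.45·0.4074 + 0.9·0.0847 + 0.6·0.5079; P(supplier A) ≈ 0.3249, P(supplier B) ≈ 0.1350, P(supplier C) ≈ 0.5401
After 'pass': normaliser = 0.45·0.3249 + 0.9·0.1350 + 0.6·0.5401; P(supplier A) ≈ 0.2471, P(supplier B) ≈ 0.2053, P(supplier C) ≈ 0.5476
After 'flag': normaliser = 0.55·0.2471 + 0.1·0.2053 + 0.4·0.5476; P(supplier A) ≈ 0.3619, P(supplier B) ≈ 0.0547, P(supplier C) ≈ 0.5834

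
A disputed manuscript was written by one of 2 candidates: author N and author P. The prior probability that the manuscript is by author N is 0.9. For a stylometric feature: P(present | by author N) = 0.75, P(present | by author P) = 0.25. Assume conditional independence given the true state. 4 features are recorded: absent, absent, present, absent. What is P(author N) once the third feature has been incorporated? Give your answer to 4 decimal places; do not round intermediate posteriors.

0.7500

After 'absent': P(author N) = 0.25·0.9000 / (0.25·0.9000 + 0.75·0.1000) ≈ 0.7500
After 'absent': P(author N) = 0.25·0.7500 / (0.25·0.7500 + 0.75·0.2500) ≈ 0.5000
After 'present': P(author N) = 0.75·0.5000 / (0.75·0.5000 + 0.25·0.5000) ≈ 0.7500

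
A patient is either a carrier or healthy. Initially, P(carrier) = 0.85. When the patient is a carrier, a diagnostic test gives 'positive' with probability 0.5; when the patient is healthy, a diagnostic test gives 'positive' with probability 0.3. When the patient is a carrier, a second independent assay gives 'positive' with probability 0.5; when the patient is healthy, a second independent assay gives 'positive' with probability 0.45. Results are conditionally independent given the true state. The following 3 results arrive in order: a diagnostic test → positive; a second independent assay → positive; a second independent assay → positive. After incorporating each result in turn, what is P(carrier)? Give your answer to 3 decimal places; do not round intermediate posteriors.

Each posterior becomes the prior for the next update.
After a diagnostic test='positive': P(carrier) = 0.5·0.8500 / (0.5·0.8500 + 0.3·0.1500) ≈ 0.9043
After a second independent assay='positive': P(carrier) = 0.5·0.9043 / (0.5·0.9043 + 0.45·0.0957) ≈ 0.9130
After a second independent assay='positive': P(carrier) = 0.5·0.9130 / (0.5·0.9130 + 0.45·0.0870) ≈ 0.9210

0.921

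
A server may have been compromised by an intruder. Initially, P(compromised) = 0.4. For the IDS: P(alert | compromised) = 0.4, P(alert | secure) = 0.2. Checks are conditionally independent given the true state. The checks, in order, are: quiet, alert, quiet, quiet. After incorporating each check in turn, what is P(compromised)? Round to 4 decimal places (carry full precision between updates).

After 'quiet': P(compromised) = 0.6·0.4000 / (0.6·0.4000 + 0.8·0.6000) ≈ 0.3333
After 'alert': P(compromised) = 0.4·0.3333 / (0.4·0.3333 + 0.2·0.6667) ≈ 0.5000
After 'quiet': P(compromised) = 0.6·0.5000 / (0.6·0.5000 + 0.8·0.5000) ≈ 0.4286
After 'quiet': P(compromised) = 0.6·0.4286 / (0.6·0.4286 + 0.8·0.5714) ≈ 0.3600

0.3600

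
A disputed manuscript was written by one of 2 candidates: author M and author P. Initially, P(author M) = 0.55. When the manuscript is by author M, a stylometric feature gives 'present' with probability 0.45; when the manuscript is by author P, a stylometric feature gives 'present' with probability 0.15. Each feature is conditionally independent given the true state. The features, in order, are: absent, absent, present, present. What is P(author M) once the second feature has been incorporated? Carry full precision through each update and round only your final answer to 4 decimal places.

0.3385

After 'absent': P(author M) = 0.55·0.5500 / (0.55·0.5500 + 0.85·0.4500) ≈ 0.4416
After 'absent': P(author M) = 0.55·0.4416 / (0.55·0.4416 + 0.85·0.5584) ≈ 0.3385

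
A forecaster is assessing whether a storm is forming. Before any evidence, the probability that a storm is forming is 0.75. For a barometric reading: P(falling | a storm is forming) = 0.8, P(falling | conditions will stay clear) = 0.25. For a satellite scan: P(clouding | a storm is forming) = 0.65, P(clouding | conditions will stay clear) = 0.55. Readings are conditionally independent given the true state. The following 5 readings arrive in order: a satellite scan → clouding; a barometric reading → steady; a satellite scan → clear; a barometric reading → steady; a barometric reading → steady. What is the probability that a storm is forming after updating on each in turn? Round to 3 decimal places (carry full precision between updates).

Each posterior becomes the prior for the next update.
After a satellite scan='clouding': P(storm) = 0.65·0.7500 / (0.65·0.7500 + 0.55·0.2500) ≈ 0.7800
After a barometric reading='steady': P(storm) = 0.2·0.7800 / (0.2·0.7800 + 0.75·0.2200) ≈ 0.4860
After a satellite scan='clear': P(storm) = 0.35·0.4860 / (0.35·0.4860 + 0.45·0.5140) ≈ 0.4237
After a barometric reading='steady': P(storm) = 0.2·0.4237 / (0.2·0.4237 + 0.75·0.5763) ≈ 0.1639
After a barometric reading='steady': P(storm) = 0.2·0.1639 / (0.2·0.1639 + 0.75·0.8361) ≈ 0.0497

0.050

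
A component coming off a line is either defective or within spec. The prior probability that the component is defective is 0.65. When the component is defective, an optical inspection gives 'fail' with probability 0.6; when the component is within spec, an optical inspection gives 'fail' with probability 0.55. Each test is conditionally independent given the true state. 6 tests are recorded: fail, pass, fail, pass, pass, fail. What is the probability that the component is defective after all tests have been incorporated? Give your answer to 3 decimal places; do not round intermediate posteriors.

After 'fail': P(defective) = 0.6·0.6500 / (0.6·0.6500 + 0.55·0.3500) ≈ 0.6695
After 'pass': P(defective) = 0.4·0.6695 / (0.4·0.6695 + 0.45·0.3305) ≈ 0.6430
After 'fail': P(defective) = 0.6·0.6430 / (0.6·0.6430 + 0.55·0.3570) ≈ 0.6627
After 'pass': P(defective) = 0.4·0.6627 / (0.4·0.6627 + 0.45·0.3373) ≈ 0.6359
After 'pass': P(defective) = 0.4·0.6359 / (0.4·0.6359 + 0.45·0.3641) ≈ 0.6082
After 'fail': P(defective) = 0.6·0.6082 / (0.6·0.6082 + 0.55·0.3918) ≈ 0.6287

0.629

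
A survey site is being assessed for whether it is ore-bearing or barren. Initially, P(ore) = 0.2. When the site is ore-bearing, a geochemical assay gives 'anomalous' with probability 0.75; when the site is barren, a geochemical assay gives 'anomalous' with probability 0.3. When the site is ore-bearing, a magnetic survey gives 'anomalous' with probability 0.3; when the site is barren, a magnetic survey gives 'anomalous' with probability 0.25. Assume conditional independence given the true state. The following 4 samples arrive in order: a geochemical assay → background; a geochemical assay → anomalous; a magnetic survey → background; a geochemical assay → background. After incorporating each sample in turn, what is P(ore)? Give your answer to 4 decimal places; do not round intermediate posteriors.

Apply Bayes' rule sequentially, carrying P(ore) forward.
After a geochemical assay='background': P(ore) = 0.25·0.2000 / (0.25·0.2000 + 0.7·0.8000) ≈ 0.0820
After a geochemical assay='anomalous': P(ore) = 0.75·0.0820 / (0.75·0.0820 + 0.3·0.9180) ≈ 0.1825
After a magnetic survey='background': P(ore) = 0.7·0.1825 / (0.7·0.1825 + 0.75·0.8175) ≈ 0.1724
After a geochemical assay='background': P(ore) = 0.25·0.1724 / (0.25·0.1724 + 0.7·0.8276) ≈ 0.0693

0.0693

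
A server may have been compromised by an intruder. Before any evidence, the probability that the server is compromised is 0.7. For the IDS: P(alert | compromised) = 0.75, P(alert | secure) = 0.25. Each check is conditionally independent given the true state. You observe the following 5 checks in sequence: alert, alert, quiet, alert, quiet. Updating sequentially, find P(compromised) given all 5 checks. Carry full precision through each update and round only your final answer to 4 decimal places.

After 'alert': P(compromised) = 0.75·0.7000 / (0.75·0.7000 + 0.25·0.3000) ≈ 0.8750
After 'alert': P(compromised) = 0.75·0.8750 / (0.75·0.8750 + 0.25·0.1250) ≈ 0.9545
After 'quiet': P(compromised) = 0.25·0.9545 / (0.25·0.9545 + 0.75·0.0455) ≈ 0.8750
After 'alert': P(compromised) = 0.75·0.8750 / (0.75·0.8750 + 0.25·0.1250) ≈ 0.9545
After 'quiet': P(compromised) = 0.25·0.9545 / (0.25·0.9545 + 0.75·0.0455) ≈ 0.8750

0.8750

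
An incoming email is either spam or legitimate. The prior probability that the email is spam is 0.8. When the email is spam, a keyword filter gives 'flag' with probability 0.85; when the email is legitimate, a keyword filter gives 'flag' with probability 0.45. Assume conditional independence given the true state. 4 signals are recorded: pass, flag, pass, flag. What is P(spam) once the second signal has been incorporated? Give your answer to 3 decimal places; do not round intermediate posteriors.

After 'pass': P(spam) = 0.15·0.8000 / (0.15·0.8000 + 0.55·0.2000) ≈ 0.5217
After 'flag': P(spam) = 0.85·0.5217 / (0.85·0.5217 + 0.45·0.4783) ≈ 0.6733

0.673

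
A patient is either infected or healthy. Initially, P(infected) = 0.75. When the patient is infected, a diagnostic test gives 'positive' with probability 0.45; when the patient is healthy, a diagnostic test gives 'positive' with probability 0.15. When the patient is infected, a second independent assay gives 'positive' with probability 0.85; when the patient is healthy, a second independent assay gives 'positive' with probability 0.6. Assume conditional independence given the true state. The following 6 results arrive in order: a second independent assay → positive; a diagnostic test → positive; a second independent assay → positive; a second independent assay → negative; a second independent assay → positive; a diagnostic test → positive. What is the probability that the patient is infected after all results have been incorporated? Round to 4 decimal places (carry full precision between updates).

After a second independent assay='positive': P(infected) = 0.85·0.7500 / (0.85·0.7500 + 0.6·0.2500) ≈ 0.8095
After a diagnostic test='positive': P(infected) = 0.45·0.8095 / (0.45·0.8095 + 0.15·0.1905) ≈ 0.9273
After a second independent assay='positive': P(infected) = 0.85·0.9273 / (0.85·0.9273 + 0.6·0.0727) ≈ 0.9475
After a second independent assay='negative': P(infected) = 0.15·0.9475 / (0.15·0.9475 + 0.4·0.0525) ≈ 0.8714
After a second independent assay='positive': P(infected) = 0.85·0.8714 / (0.85·0.8714 + 0.6·0.1286) ≈ 0.9056
After a diagnostic test='positive': P(infected) = 0.45·0.9056 / (0.45·0.9056 + 0.15·0.0944) ≈ 0.9664

0.9664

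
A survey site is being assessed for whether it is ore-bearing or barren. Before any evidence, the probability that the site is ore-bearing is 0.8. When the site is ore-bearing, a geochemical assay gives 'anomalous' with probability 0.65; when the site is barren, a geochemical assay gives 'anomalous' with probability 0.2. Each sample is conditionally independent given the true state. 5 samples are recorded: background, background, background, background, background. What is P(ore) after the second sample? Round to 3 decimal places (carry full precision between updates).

After 'background': P(ore) = 0.35·0.8000 / (0.35·0.8000 + 0.8·0.2000) ≈ 0.6364
After 'background': P(ore) = 0.35·0.6364 / (0.35·0.6364 + 0.8·0.3636) ≈ 0.4336

0.434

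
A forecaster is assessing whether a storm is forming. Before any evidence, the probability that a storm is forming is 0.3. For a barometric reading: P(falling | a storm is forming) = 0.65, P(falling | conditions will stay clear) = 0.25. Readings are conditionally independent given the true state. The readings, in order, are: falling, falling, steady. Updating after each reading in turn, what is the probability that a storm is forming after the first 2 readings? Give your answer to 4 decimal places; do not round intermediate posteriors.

0.7434

Apply Bayes' rule sequentially, carrying P(storm) forward.
After 'falling': P(storm) = 0.65·0.3000 / (0.65·0.3000 + 0.25·0.7000) ≈ 0.5270
After 'falling': P(storm) = 0.65·0.5270 / (0.65·0.5270 + 0.25·0.4730) ≈ 0.7434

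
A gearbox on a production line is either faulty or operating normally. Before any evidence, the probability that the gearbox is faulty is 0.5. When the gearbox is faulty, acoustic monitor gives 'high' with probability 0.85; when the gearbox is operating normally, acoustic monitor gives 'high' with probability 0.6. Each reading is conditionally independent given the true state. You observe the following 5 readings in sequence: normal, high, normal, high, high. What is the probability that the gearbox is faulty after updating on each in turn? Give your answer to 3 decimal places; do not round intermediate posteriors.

Apply Bayes' rule sequentially, carrying P(faulty) forward.
After 'normal': P(faulty) = 0.15·0.5000 / (0.15·0.5000 + 0.4·0.5000) ≈ 0.2727
After 'high': P(faulty) = 0.85·0.2727 / (0.85·0.2727 + 0.6·0.7273) ≈ 0.3469
After 'normal': P(faulty) = 0.15·0.3469 / (0.15·0.3469 + 0.4·0.6531) ≈ 0.1661
After 'high': P(faulty) = 0.85·0.1661 / (0.85·0.1661 + 0.6·0.8339) ≈ 0.2201
After 'high': P(faulty) = 0.85·0.2201 / (0.85·0.2201 + 0.6·0.7799) ≈ 0.2856

0.286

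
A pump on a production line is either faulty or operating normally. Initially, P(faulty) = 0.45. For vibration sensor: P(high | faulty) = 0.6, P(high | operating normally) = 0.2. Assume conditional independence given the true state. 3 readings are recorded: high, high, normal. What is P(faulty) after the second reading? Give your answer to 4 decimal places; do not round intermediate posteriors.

0.8804

Each posterior becomes the prior for the next update.
After 'high': P(faulty) = 0.6·0.4500 / (0.6·0.4500 + 0.2·0.5500) ≈ 0.7105
After 'high': P(faulty) = 0.6·0.7105 / (0.6·0.7105 + 0.2·0.2895) ≈ 0.8804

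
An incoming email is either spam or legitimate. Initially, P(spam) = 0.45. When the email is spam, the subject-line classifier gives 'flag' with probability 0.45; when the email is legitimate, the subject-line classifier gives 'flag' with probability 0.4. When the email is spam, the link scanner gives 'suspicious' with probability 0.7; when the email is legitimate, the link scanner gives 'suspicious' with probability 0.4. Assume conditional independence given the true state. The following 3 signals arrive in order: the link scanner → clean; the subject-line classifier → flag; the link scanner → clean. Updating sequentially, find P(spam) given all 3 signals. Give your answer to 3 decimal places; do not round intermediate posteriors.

0.187

After the link scanner='clean': P(spam) = 0.3·0.4500 / (0.3·0.4500 + 0.6·0.5500) ≈ 0.2903
After the subject-line classifier='flag': P(spam) = 0.45·0.2903 / (0.45·0.2903 + 0.4·0.7097) ≈ 0.3152
After the link scanner='clean': P(spam) = 0.3·0.3152 / (0.3·0.3152 + 0.6·0.6848) ≈ 0.1871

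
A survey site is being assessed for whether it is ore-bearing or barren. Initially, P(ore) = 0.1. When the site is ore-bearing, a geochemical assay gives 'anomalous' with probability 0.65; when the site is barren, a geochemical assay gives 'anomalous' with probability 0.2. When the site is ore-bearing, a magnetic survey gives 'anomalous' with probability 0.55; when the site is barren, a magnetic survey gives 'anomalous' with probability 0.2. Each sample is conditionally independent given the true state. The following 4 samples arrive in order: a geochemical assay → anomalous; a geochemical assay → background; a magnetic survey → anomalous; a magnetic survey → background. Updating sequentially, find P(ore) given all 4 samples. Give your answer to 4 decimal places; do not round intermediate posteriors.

0.1964

After a geochemical assay='anomalous': P(ore) = 0.65·0.1000 / (0.65·0.1000 + 0.2·0.9000) ≈ 0.2653
After a geochemical assay='background': P(ore) = 0.35·0.2653 / (0.35·0.2653 + 0.8·0.7347) ≈ 0.1364
After a magnetic survey='anomalous': P(ore) = 0.55·0.1364 / (0.55·0.1364 + 0.2·0.8636) ≈ 0.3029
After a magnetic survey='background': P(ore) = 0.45·0.3029 / (0.45·0.3029 + 0.8·0.6971) ≈ 0.1964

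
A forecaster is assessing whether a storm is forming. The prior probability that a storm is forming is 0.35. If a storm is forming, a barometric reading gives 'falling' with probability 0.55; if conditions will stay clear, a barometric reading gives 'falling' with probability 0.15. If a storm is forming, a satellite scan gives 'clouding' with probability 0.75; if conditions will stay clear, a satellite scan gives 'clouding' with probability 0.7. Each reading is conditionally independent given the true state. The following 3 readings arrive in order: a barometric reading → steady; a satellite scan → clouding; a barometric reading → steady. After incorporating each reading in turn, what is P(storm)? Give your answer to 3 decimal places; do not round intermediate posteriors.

After a barometric reading='steady': P(storm) = 0.45·0.3500 / (0.45·0.3500 + 0.85·0.6500) ≈ 0.2218
After a satellite scan='clouding': P(storm) = 0.75·0.2218 / (0.75·0.2218 + 0.7·0.7782) ≈ 0.2340
After a barometric reading='steady': P(storm) = 0.45·0.2340 / (0.45·0.2340 + 0.85·0.7660) ≈ 0.1392

0.139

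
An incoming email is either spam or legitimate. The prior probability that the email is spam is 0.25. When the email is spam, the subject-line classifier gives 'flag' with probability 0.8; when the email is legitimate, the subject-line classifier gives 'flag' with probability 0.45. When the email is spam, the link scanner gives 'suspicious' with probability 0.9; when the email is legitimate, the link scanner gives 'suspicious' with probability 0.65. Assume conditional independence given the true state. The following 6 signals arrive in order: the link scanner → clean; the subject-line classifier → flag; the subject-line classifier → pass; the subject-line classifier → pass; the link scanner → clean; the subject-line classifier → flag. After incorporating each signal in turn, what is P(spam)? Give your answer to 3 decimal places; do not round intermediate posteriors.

0.011

After the link scanner='clean': P(spam) = 0.1·0.2500 / (0.1·0.2500 + 0.35·0.7500) ≈ 0.0870
After the subject-line classifier='flag': P(spam) = 0.8·0.0870 / (0.8·0.0870 + 0.45·0.9130) ≈ 0.1448
After the subject-line classifier='pass': P(spam) = 0.2·0.1448 / (0.2·0.1448 + 0.55·0.8552) ≈ 0.0580
After the subject-line classifier='pass': P(spam) = 0.2·0.0580 / (0.2·0.0580 + 0.55·0.9420) ≈ 0.0219
After the link scanner='clean': P(spam) = 0.1·0.0219 / (0.1·0.0219 + 0.35·0.9781) ≈ 0.0064
After the subject-line classifier='flag': P(spam) = 0.8·0.0064 / (0.8·0.0064 + 0.45·0.9936) ≈ 0.0112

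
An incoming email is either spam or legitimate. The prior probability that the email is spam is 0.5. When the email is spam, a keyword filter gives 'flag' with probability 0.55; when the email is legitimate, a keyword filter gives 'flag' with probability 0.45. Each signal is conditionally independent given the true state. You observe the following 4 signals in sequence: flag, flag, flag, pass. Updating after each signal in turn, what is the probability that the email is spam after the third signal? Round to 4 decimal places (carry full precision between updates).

0.6461

After 'flag': P(spam) = 0.55·0.5000 / (0.55·0.5000 + 0.45·0.5000) ≈ 0.5500
After 'flag': P(spam) = 0.55·0.5500 / (0.55·0.5500 + 0.45·0.4500) ≈ 0.5990
After 'flag': P(spam) = 0.55·0.5990 / (0.55·0.5990 + 0.45·0.4010) ≈ 0.6461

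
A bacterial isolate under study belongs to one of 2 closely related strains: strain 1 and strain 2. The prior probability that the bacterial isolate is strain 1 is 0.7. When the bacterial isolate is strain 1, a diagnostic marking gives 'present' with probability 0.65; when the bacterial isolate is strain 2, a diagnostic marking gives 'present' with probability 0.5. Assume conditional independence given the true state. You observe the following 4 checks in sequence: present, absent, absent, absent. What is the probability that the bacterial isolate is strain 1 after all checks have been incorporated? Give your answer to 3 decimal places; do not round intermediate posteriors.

After 'present': P(strain 1) = 0.65·0.7000 / (0.65·0.7000 + 0.5·0.3000) ≈ 0.7521
After 'absent': P(strain 1) = 0.35·0.7521 / (0.35·0.7521 + 0.5·0.2479) ≈ 0.6798
After 'absent': P(strain 1) = 0.35·0.6798 / (0.35·0.6798 + 0.5·0.3202) ≈ 0.5978
After 'absent': P(strain 1) = 0.35·0.5978 / (0.35·0.5978 + 0.5·0.4022) ≈ 0.5099

0.510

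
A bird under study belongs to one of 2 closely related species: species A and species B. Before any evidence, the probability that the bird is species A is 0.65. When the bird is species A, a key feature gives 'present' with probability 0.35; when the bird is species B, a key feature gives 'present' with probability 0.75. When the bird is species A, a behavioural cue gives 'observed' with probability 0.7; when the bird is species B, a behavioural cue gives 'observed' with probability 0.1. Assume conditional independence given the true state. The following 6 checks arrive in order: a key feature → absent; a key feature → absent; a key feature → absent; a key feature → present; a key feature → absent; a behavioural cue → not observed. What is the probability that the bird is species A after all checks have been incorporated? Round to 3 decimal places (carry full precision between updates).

0.930

After a key feature='absent': P(species A) = 0.65·0.6500 / (0.65·0.6500 + 0.25·0.3500) ≈ 0.8284
After a key feature='absent': P(species A) = 0.65·0.8284 / (0.65·0.8284 + 0.25·0.1716) ≈ 0.9262
After a key feature='absent': P(species A) = 0.65·0.9262 / (0.65·0.9262 + 0.25·0.0738) ≈ 0.9703
After a key feature='present': P(species A) = 0.35·0.9703 / (0.35·0.9703 + 0.75·0.0297) ≈ 0.9384
After a key feature='absent': P(species A) = 0.65·0.9384 / (0.65·0.9384 + 0.25·0.0616) ≈ 0.9754
After a behavioural cue='not observed': P(species A) = 0.3·0.9754 / (0.3·0.9754 + 0.9·0.0246) ≈ 0.9296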